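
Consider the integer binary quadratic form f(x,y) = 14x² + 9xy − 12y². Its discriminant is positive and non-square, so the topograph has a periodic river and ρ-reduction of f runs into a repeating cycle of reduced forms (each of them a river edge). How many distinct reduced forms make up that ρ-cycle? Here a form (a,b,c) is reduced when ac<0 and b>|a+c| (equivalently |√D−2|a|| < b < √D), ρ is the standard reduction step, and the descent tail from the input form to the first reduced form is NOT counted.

D = 753, ⌊√D⌋ = 27
river: ρ → (-12,15,11)
river: ρ → (11,7,-16)
river: ρ → (-16,25,2)
river: ρ → (2,27,-3)
river: ρ → (-3,27,2)
river: ρ → (2,25,-16)
river: ρ → (-16,7,11)
river: ρ → (11,15,-12)
river: ρ → (-12,9,14)
river: ρ → (14,19,-7)
river: ρ → (-7,23,8)
river: ρ → (8,25,-4)
river: ρ → (-4,23,14)
river: ρ → (14,5,-13)
river: ρ → (-13,21,6)
river: ρ → (6,27,-1)
river: ρ → (-1,27,6)
river: ρ → (6,21,-13)
river: ρ → (-13,5,14)
river: ρ → (14,23,-4)
river: ρ → (-4,25,8)
river: ρ → (8,23,-7)
river: ρ → (-7,19,14)
river: ρ → (14,9,-12)
ρ-cycle length = 24 (tail of 0 descent steps not counted)

24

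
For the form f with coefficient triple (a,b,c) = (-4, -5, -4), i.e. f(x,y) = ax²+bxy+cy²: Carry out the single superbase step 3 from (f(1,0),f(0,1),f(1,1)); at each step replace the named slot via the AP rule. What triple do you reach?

start (-4,-4,-13) = (f(1,0),f(0,1),f(1,1))
replace slot 3: 2·((-4)+(-4)) − (-13) = -3 → (-4,-4,-3)

-4,-4,-3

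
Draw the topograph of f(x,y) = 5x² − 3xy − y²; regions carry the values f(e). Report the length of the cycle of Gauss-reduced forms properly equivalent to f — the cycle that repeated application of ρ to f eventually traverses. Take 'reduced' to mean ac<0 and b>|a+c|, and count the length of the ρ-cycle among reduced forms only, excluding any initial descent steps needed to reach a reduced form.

D = 29, ⌊√D⌋ = 5
descent: ρ → (-1,5,1)  [lands on river]
river: ρ → (1,5,-1)
ρ-cycle length = 2 (tail of 1 descent step not counted)

2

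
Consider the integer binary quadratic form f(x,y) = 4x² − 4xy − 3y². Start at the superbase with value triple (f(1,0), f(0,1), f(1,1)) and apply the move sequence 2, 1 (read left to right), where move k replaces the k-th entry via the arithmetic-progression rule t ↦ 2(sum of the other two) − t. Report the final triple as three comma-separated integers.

start (4,-3,-3) = (f(1,0),f(0,1),f(1,1))
replace slot 2: 2·(4+(-3)) − (-3) = 5 → (4,5,-3)
replace slot 1: 2·(5+(-3)) − 4 = 0 → (0,5,-3)

0,5,-3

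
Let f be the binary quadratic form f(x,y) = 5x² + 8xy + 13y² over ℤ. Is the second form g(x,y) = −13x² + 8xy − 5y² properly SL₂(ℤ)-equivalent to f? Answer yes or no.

D₁ = -196, D₂ = -196
f: translate: b→-2 (≡8 mod 10), so (5,8,13)→(5,-2,10)
f: reduced (well bottom): (5,-2,10) with a≤c, −a<b≤a
g is negative-definite; reduce −g:
−g: flip: (13,-8,5)→(5,8,13)
−g: translate: b→-2 (≡8 mod 10), so (5,8,13)→(5,-2,10)
−g: reduced (well bottom): (5,-2,10) with a≤c, −a<b≤a
flip sign back: reduced form of g is (-5,2,-10)
reduced forms (5, -2, 10) vs (-5, 2, -10) ⇒ inequivalent

no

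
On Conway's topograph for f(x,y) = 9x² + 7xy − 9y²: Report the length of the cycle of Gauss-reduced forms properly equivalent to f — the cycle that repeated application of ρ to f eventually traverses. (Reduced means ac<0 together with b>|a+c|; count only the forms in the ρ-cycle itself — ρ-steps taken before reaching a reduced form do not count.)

D = 373, ⌊√D⌋ = 19
river: ρ → (-9,11,7)
river: ρ → (7,17,-3)
river: ρ → (-3,19,1)
river: ρ → (1,19,-3)
river: ρ → (-3,17,7)
river: ρ → (7,11,-9)
river: ρ → (-9,7,9)
river: ρ → (9,11,-7)
river: ρ → (-7,17,3)
river: ρ → (3,19,-1)
river: ρ → (-1,19,3)
river: ρ → (3,17,-7)
river: ρ → (-7,11,9)
river: ρ → (9,7,-9)
ρ-cycle length = 14 (tail of 0 descent steps not counted)

14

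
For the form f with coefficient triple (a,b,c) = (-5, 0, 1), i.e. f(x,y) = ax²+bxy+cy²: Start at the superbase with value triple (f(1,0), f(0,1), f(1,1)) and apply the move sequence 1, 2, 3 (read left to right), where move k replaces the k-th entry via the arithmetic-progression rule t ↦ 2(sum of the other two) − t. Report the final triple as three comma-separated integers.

start (-5,1,-4) = (f(1,0),f(0,1),f(1,1))
replace slot 1: 2·(1+(-4)) − (-5) = -1 → (-1,1,-4)
replace slot 2: 2·((-1)+(-4)) − 1 = -11 → (-1,-11,-4)
replace slot 3: 2·((-1)+(-11)) − (-4) = -20 → (-1,-11,-20)

-1,-11,-20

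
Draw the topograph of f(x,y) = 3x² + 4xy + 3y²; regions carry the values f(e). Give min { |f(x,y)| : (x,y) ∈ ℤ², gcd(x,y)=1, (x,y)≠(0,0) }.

translate: b→-2 (≡4 mod 6), so (3,4,3)→(3,-2,2)
flip: (3,-2,2)→(2,2,3)
reduced (well bottom): (2,2,3) with a≤c, −a<b≤a
well minimum = a = 2

2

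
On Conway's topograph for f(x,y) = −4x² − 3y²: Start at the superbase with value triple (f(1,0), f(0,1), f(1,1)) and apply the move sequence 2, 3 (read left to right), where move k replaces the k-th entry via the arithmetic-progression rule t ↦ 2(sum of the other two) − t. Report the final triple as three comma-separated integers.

start (-4,-3,-7) = (f(1,0),f(0,1),f(1,1))
replace slot 2: 2·((-4)+(-7)) − (-3) = -19 → (-4,-19,-7)
replace slot 3: 2·((-4)+(-19)) − (-7) = -39 → (-4,-19,-39)

-4,-19,-39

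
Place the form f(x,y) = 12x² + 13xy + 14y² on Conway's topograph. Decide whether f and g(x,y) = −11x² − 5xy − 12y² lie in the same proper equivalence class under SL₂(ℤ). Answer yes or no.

D₁ = -503, D₂ = -503
f: translate: b→-11 (≡13 mod 24), so (12,13,14)→(12,-11,13)
f: reduced (well bottom): (12,-11,13) with a≤c, −a<b≤a
g is negative-definite; reduce −g:
−g: reduced (well bottom): (11,5,12) with a≤c, −a<b≤a
flip sign back: reduced form of g is (-11,-5,-12)
reduced forms (12, -11, 13) vs (-11, -5, -12) ⇒ inequivalent

no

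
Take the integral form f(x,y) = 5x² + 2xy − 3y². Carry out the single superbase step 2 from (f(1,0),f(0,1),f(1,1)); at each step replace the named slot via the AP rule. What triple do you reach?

start (5,-3,4) = (f(1,0),f(0,1),f(1,1))
replace slot 2: 2·(5+4) − (-3) = 21 → (5,21,4)

5,21,4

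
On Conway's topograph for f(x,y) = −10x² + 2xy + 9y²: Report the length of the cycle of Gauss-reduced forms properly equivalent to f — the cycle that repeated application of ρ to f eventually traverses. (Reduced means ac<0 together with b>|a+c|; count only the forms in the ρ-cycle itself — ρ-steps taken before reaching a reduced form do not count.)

D = 364, ⌊√D⌋ = 19
river: ρ → (9,16,-3)
river: ρ → (-3,14,14)
river: ρ → (14,14,-3)
river: ρ → (-3,16,9)
river: ρ → (9,2,-10)
river: ρ → (-10,18,1)
river: ρ → (1,18,-10)
river: ρ → (-10,2,9)
ρ-cycle length = 8 (tail of 0 descent steps not counted)

8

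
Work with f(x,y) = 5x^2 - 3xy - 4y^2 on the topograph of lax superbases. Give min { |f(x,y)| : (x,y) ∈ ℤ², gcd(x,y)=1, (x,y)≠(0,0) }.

descent: ρ → (-4,3,5)  [lands on river]
river: ρ → (5,7,-2)
river: ρ → (-2,9,1)
river: ρ → (1,9,-2)
river: ρ → (-2,7,5)
river: ρ → (5,3,-4)
river: ρ → (-4,5,4)
river: ρ → (4,3,-5)
river: ρ → (-5,7,2)
river: ρ → (2,9,-1)
river: ρ → (-1,9,2)
river: ρ → (2,7,-5)
river: ρ → (-5,3,4)
river: ρ → (4,5,-4)
closes: descent 1, river 14
min |a| on river = 1

1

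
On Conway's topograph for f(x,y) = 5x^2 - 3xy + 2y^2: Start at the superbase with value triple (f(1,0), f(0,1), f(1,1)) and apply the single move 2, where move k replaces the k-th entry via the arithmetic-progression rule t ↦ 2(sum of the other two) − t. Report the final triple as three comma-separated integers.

start (5,2,4) = (f(1,0),f(0,1),f(1,1))
replace slot 2: 2·(5+4) − 2 = 16 → (5,16,4)

5,16,4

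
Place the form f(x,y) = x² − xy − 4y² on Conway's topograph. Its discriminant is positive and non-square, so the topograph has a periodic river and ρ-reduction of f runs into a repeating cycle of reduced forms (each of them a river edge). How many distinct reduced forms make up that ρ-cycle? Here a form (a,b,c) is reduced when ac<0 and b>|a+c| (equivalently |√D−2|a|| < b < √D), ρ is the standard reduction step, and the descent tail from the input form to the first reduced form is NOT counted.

D = 17, ⌊√D⌋ = 4
descent: ρ → (-4,1,1)
descent: ρ → (1,3,-2)  [lands on river]
river: ρ → (-2,1,2)
river: ρ → (2,3,-1)
river: ρ → (-1,3,2)
river: ρ → (2,1,-2)
river: ρ → (-2,3,1)
ρ-cycle length = 6 (tail of 2 descent steps not counted)

6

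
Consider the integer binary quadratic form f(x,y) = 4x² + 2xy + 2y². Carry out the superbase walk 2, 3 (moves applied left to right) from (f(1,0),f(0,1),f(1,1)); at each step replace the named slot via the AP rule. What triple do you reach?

start (4,2,8) = (f(1,0),f(0,1),f(1,1))
replace slot 2: 2·(4+8) − 2 = 22 → (4,22,8)
replace slot 3: 2·(4+22) − 8 = 44 → (4,22,44)

4,22,44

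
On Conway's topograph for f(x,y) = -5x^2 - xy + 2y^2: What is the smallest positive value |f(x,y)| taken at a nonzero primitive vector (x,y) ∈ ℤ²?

descent: ρ → (2,5,-2)  [lands on river]
river: ρ → (-2,3,4)
river: ρ → (4,5,-1)
river: ρ → (-1,5,4)
river: ρ → (4,3,-2)
river: ρ → (-2,5,2)
river: ρ → (2,3,-4)
river: ρ → (-4,5,1)
river: ρ → (1,5,-4)
river: ρ → (-4,3,2)
closes: descent 1, river 10
min |a| on river = 1

1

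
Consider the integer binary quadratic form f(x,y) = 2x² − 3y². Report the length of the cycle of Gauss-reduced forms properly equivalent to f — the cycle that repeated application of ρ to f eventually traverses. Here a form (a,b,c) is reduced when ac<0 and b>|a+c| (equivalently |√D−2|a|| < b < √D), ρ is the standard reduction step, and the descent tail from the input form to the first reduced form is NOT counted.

D = 24, ⌊√D⌋ = 4
descent: ρ → (-3,0,2)
descent: ρ → (2,4,-1)  [lands on river]
river: ρ → (-1,4,2)
ρ-cycle length = 2 (tail of 2 descent steps not counted)

2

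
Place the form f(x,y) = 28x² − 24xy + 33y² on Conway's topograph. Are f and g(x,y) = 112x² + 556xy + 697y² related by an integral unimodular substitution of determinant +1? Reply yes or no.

D₁ = -3120, D₂ = -3120
f: reduced (well bottom): (28,-24,33) with a≤c, −a<b≤a
g: translate: b→108 (≡556 mod 224), so (112,556,697)→(112,108,33)
g: flip: (112,108,33)→(33,-108,112)
g: translate: b→24 (≡-108 mod 66), so (33,-108,112)→(33,24,28)
g: flip: (33,24,28)→(28,-24,33)
g: reduced (well bottom): (28,-24,33) with a≤c, −a<b≤a
reduced forms (28, -24, 33) vs (28, -24, 33) ⇒ equivalent

yes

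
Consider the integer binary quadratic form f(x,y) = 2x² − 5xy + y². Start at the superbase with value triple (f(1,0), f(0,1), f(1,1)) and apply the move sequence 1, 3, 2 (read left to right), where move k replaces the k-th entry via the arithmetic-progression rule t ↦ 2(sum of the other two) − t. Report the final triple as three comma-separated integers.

start (2,1,-2) = (f(1,0),f(0,1),f(1,1))
replace slot 1: 2·(1+(-2)) − 2 = -4 → (-4,1,-2)
replace slot 3: 2·((-4)+1) − (-2) = -4 → (-4,1,-4)
replace slot 2: 2·((-4)+(-4)) − 1 = -17 → (-4,-17,-4)

-4,-17,-4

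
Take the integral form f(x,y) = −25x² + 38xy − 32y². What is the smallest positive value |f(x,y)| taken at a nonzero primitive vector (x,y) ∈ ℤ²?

translate: b→12 (≡-38 mod 50), so (25,-38,32)→(25,12,19)
flip: (25,12,19)→(19,-12,25)
reduced (well bottom): (19,-12,25) with a≤c, −a<b≤a
well minimum |f| = |-19| = 19 (negative-definite)

19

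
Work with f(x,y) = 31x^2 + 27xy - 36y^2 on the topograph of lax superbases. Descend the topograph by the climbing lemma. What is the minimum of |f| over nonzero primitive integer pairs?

river: ρ → (-36,45,22)
river: ρ → (22,43,-38)
river: ρ → (-38,33,27)
river: ρ → (27,21,-44)
river: ρ → (-44,67,4)
river: ρ → (4,69,-27)
river: ρ → (-27,39,34)
river: ρ → (34,29,-32)
river: ρ → (-32,35,31)
river: ρ → (31,27,-36)
closes: descent 0, river 10
min |a| on river = 4

4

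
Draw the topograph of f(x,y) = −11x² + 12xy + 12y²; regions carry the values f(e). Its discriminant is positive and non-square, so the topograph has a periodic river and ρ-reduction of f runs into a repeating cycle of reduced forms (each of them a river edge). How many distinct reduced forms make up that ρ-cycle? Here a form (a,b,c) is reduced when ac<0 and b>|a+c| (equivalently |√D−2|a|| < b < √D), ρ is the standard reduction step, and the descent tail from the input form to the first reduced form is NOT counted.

D = 672, ⌊√D⌋ = 25
river: ρ → (12,12,-11)
river: ρ → (-11,10,13)
river: ρ → (13,16,-8)
river: ρ → (-8,16,13)
river: ρ → (13,10,-11)
river: ρ → (-11,12,12)
ρ-cycle length = 6 (tail of 0 descent steps not counted)

6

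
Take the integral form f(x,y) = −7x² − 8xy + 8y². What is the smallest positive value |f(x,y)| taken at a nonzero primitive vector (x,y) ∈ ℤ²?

descent: ρ → (8,8,-7)  [lands on river]
river: ρ → (-7,6,9)
river: ρ → (9,12,-4)
river: ρ → (-4,12,9)
river: ρ → (9,6,-7)
river: ρ → (-7,8,8)
closes: descent 1, river 6
min |a| on river = 4

4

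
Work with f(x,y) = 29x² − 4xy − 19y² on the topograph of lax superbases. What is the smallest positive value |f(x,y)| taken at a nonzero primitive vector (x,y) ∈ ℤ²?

descent: ρ → (-19,42,6)  [lands on river]
river: ρ → (6,42,-19)
river: ρ → (-19,34,14)
river: ρ → (14,22,-31)
river: ρ → (-31,40,5)
river: ρ → (5,40,-31)
river: ρ → (-31,22,14)
river: ρ → (14,34,-19)
closes: descent 1, river 8
min |a| on river = 5

5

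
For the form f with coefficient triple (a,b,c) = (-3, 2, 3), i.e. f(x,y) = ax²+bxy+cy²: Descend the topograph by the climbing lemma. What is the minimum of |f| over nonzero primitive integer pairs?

river: ρ → (3,4,-2)
river: ρ → (-2,4,3)
river: ρ → (3,2,-3)
river: ρ → (-3,4,2)
river: ρ → (2,4,-3)
river: ρ → (-3,2,3)
closes: descent 0, river 6
min |a| on river = 2

2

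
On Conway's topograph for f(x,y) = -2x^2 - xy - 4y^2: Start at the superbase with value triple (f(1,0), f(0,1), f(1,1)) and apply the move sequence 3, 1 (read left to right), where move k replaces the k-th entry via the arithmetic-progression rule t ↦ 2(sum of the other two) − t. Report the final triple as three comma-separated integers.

start (-2,-4,-7) = (f(1,0),f(0,1),f(1,1))
replace slot 3: 2·((-2)+(-4)) − (-7) = -5 → (-2,-4,-5)
replace slot 1: 2·((-4)+(-5)) − (-2) = -16 → (-16,-4,-5)

-16,-4,-5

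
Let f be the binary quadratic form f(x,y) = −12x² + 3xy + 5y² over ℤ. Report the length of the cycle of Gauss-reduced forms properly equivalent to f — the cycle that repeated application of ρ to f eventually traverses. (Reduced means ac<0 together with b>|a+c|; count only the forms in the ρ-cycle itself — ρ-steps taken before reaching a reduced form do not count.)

D = 249, ⌊√D⌋ = 15
descent: ρ → (5,7,-10)  [lands on river]
river: ρ → (-10,13,2)
river: ρ → (2,15,-3)
river: ρ → (-3,15,2)
river: ρ → (2,13,-10)
river: ρ → (-10,7,5)
river: ρ → (5,13,-4)
river: ρ → (-4,11,8)
river: ρ → (8,5,-7)
river: ρ → (-7,9,6)
river: ρ → (6,15,-1)
river: ρ → (-1,15,6)
river: ρ → (6,9,-7)
river: ρ → (-7,5,8)
river: ρ → (8,11,-4)
river: ρ → (-4,13,5)
ρ-cycle length = 16 (tail of 1 descent step not counted)

16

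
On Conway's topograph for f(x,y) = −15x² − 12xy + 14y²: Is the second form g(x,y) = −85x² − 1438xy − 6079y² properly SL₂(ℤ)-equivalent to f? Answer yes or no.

D₁ = 984, D₂ = 984
river cycle of f (length 14): (14, 12, -15), (-15, 18, 11), (11, 26, -7), (-7, 30, 3), (3, 30, -7), (-7, 26, 11), (11, 18, -15), (-15, 12, 14), (14, 16, -13), (-13, 10, 17), … (4 more)
river cycle of g (length 14): (-15, 18, 11), (11, 26, -7), (-7, 30, 3), (3, 30, -7), (-7, 26, 11), (11, 18, -15), (-15, 12, 14), (14, 16, -13), (-13, 10, 17), (17, 24, -6), … (4 more)
cycles coincide ⇒ equivalent

yes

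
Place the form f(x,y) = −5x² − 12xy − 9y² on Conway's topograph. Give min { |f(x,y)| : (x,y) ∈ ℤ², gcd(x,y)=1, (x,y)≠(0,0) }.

translate: b→2 (≡12 mod 10), so (5,12,9)→(5,2,2)
flip: (5,2,2)→(2,-2,5)
translate: b→2 (≡-2 mod 4), so (2,-2,5)→(2,2,5)
reduced (well bottom): (2,2,5) with a≤c, −a<b≤a
well minimum |f| = |-2| = 2 (negative-definite)

2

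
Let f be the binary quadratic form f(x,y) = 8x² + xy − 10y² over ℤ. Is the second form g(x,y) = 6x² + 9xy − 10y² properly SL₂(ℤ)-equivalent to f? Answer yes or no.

D₁ = 321, D₂ = 321
river cycle of f (length 4): (8, 17, -1), (-1, 17, 8), (8, 15, -3), (-3, 15, 8)
river cycle of g (length 6): (-10, 11, 5), (5, 9, -12), (-12, 15, 2), (2, 17, -4), (-4, 15, 6), (6, 9, -10)
cycles differ ⇒ inequivalent

no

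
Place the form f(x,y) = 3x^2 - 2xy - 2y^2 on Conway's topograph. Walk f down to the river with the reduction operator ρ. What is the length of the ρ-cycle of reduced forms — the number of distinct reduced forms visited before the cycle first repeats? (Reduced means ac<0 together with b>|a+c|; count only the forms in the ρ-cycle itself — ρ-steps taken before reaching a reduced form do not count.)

D = 28, ⌊√D⌋ = 5
descent: ρ → (-2,2,3)  [lands on river]
river: ρ → (3,4,-1)
river: ρ → (-1,4,3)
river: ρ → (3,2,-2)
ρ-cycle length = 4 (tail of 1 descent step not counted)

4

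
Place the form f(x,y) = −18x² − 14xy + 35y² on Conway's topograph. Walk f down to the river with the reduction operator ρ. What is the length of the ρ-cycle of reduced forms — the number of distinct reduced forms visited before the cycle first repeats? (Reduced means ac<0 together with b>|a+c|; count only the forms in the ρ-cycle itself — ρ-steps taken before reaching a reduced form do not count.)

D = 2716, ⌊√D⌋ = 52
descent: ρ → (35,14,-18)
descent: ρ → (-18,22,31)  [lands on river]
river: ρ → (31,40,-9)
river: ρ → (-9,50,6)
river: ρ → (6,46,-25)
river: ρ → (-25,4,27)
river: ρ → (27,50,-2)
river: ρ → (-2,50,27)
river: ρ → (27,4,-25)
river: ρ → (-25,46,6)
river: ρ → (6,50,-9)
river: ρ → (-9,40,31)
river: ρ → (31,22,-18)
river: ρ → (-18,50,3)
river: ρ → (3,52,-1)
river: ρ → (-1,52,3)
river: ρ → (3,50,-18)
ρ-cycle length = 16 (tail of 2 descent steps not counted)

16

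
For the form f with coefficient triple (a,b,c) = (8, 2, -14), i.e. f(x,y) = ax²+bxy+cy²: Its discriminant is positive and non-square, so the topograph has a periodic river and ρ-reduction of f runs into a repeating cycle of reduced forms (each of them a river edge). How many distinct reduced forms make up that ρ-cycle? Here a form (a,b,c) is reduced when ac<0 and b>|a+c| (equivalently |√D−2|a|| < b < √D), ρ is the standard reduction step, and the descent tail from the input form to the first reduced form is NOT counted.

D = 452, ⌊√D⌋ = 21
descent: ρ → (-14,-2,8)
descent: ρ → (8,18,-4)  [lands on river]
river: ρ → (-4,14,16)
river: ρ → (16,18,-2)
river: ρ → (-2,18,16)
river: ρ → (16,14,-4)
river: ρ → (-4,18,8)
river: ρ → (8,14,-8)
river: ρ → (-8,18,4)
river: ρ → (4,14,-16)
river: ρ → (-16,18,2)
river: ρ → (2,18,-16)
river: ρ → (-16,14,4)
river: ρ → (4,18,-8)
river: ρ → (-8,14,8)
ρ-cycle length = 14 (tail of 2 descent steps not counted)

14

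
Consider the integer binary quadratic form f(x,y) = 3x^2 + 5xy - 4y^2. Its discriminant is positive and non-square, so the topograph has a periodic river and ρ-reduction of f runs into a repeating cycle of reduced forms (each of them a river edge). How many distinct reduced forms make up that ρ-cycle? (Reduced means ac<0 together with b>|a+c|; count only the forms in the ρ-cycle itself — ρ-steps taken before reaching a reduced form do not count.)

D = 73, ⌊√D⌋ = 8
river: ρ → (-4,3,4)
river: ρ → (4,5,-3)
river: ρ → (-3,7,2)
river: ρ → (2,5,-6)
river: ρ → (-6,7,1)
river: ρ → (1,7,-6)
river: ρ → (-6,5,2)
river: ρ → (2,7,-3)
river: ρ → (-3,5,4)
river: ρ → (4,3,-4)
river: ρ → (-4,5,3)
river: ρ → (3,7,-2)
river: ρ → (-2,5,6)
river: ρ → (6,7,-1)
river: ρ → (-1,7,6)
river: ρ → (6,5,-2)
river: ρ → (-2,7,3)
river: ρ → (3,5,-4)
ρ-cycle length = 18 (tail of 0 descent steps not counted)

18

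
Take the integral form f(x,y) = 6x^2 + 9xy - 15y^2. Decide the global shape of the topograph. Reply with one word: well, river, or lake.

D = b²−4ac = 9² − 4·6·(-15) = 441
D = 21² is a perfect square ⇒ form factors over ℤ ⇒ lakes

lake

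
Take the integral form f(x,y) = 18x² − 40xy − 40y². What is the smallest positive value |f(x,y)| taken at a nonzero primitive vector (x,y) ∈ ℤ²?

descent: ρ → (-40,40,18)  [lands on river]
river: ρ → (18,32,-48)
river: ρ → (-48,64,2)
river: ρ → (2,64,-48)
river: ρ → (-48,32,18)
river: ρ → (18,40,-40)
closes: descent 1, river 6
min |a| on river = 2

2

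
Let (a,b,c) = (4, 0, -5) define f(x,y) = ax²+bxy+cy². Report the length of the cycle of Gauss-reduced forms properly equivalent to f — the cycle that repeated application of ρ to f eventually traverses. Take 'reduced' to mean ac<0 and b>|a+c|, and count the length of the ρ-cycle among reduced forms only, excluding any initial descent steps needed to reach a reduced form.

D = 80, ⌊√D⌋ = 8
descent: ρ → (-5,0,4)
descent: ρ → (4,8,-1)  [lands on river]
river: ρ → (-1,8,4)
ρ-cycle length = 2 (tail of 2 descent steps not counted)

2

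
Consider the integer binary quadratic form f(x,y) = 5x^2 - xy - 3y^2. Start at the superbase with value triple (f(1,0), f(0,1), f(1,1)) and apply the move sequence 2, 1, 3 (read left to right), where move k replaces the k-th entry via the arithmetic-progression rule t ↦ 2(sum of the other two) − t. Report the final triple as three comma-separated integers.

start (5,-3,1) = (f(1,0),f(0,1),f(1,1))
replace slot 2: 2·(5+1) − (-3) = 15 → (5,15,1)
replace slot 1: 2·(15+1) − 5 = 27 → (27,15,1)
replace slot 3: 2·(27+15) − 1 = 83 → (27,15,83)

27,15,83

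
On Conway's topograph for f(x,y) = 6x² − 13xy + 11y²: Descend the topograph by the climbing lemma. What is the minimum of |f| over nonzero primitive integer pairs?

translate: b→-1 (≡-13 mod 12), so (6,-13,11)→(6,-1,4)
flip: (6,-1,4)→(4,1,6)
reduced (well bottom): (4,1,6) with a≤c, −a<b≤a
well minimum = a = 4

4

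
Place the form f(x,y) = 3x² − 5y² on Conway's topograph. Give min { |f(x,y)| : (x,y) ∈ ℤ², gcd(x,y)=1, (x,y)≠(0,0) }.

descent: ρ → (-5,0,3)
descent: ρ → (3,6,-2)  [lands on river]
river: ρ → (-2,6,3)
closes: descent 2, river 2
min |a| on river = 2

2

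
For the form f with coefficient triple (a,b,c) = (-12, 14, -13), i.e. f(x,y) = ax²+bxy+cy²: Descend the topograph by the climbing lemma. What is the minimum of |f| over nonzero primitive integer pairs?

translate: b→10 (≡-14 mod 24), so (12,-14,13)→(12,10,11)
flip: (12,10,11)→(11,-10,12)
reduced (well bottom): (11,-10,12) with a≤c, −a<b≤a
well minimum |f| = |-11| = 11 (negative-definite)

11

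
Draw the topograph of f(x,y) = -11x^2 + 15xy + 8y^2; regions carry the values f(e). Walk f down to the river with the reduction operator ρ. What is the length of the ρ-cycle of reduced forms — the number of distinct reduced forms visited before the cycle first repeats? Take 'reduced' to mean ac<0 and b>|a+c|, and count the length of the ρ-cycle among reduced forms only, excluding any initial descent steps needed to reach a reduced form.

D = 577, ⌊√D⌋ = 24
river: ρ → (8,17,-9)
river: ρ → (-9,19,6)
river: ρ → (6,17,-12)
river: ρ → (-12,7,11)
river: ρ → (11,15,-8)
river: ρ → (-8,17,9)
river: ρ → (9,19,-6)
river: ρ → (-6,17,12)
river: ρ → (12,7,-11)
river: ρ → (-11,15,8)
ρ-cycle length = 10 (tail of 0 descent steps not counted)

10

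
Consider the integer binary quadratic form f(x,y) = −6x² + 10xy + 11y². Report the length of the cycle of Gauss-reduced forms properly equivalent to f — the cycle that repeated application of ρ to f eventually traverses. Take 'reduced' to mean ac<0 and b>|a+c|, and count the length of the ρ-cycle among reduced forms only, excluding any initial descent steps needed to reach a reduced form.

D = 364, ⌊√D⌋ = 19
river: ρ → (11,12,-5)
river: ρ → (-5,18,2)
river: ρ → (2,18,-5)
river: ρ → (-5,12,11)
river: ρ → (11,10,-6)
river: ρ → (-6,14,7)
river: ρ → (7,14,-6)
river: ρ → (-6,10,11)
ρ-cycle length = 8 (tail of 0 descent steps not counted)

8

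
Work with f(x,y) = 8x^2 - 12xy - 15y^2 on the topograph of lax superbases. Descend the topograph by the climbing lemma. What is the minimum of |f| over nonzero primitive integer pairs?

descent: ρ → (-15,12,8)  [lands on river]
river: ρ → (8,20,-7)
river: ρ → (-7,22,5)
river: ρ → (5,18,-15)
closes: descent 1, river 4
min |a| on river = 5

5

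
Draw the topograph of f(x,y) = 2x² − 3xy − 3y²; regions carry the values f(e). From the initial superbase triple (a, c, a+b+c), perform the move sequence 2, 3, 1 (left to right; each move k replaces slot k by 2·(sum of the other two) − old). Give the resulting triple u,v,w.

start (2,-3,-4) = (f(1,0),f(0,1),f(1,1))
replace slot 2: 2·(2+(-4)) − (-3) = -1 → (2,-1,-4)
replace slot 3: 2·(2+(-1)) − (-4) = 6 → (2,-1,6)
replace slot 1: 2·((-1)+6) − 2 = 8 → (8,-1,6)

8,-1,6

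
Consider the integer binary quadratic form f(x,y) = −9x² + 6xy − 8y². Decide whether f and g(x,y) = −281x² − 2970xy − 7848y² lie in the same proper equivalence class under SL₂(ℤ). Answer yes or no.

D₁ = -252, D₂ = -252
f is negative-definite; reduce −f:
−f: flip: (9,-6,8)→(8,6,9)
−f: reduced (well bottom): (8,6,9) with a≤c, −a<b≤a
flip sign back: reduced form of f is (-8,-6,-9)
g is negative-definite; reduce −g:
−g: translate: b→160 (≡2970 mod 562), so (281,2970,7848)→(281,160,23)
−g: flip: (281,160,23)→(23,-160,281)
−g: translate: b→-22 (≡-160 mod 46), so (23,-160,281)→(23,-22,8)
−g: flip: (23,-22,8)→(8,22,23)
−g: translate: b→6 (≡22 mod 16), so (8,22,23)→(8,6,9)
−g: reduced (well bottom): (8,6,9) with a≤c, −a<b≤a
flip sign back: reduced form of g is (-8,-6,-9)
reduced forms (-8, -6, -9) vs (-8, -6, -9) ⇒ equivalent

yes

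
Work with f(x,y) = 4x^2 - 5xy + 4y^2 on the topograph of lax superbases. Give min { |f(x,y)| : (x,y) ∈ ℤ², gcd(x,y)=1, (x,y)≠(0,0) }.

translate: b→3 (≡-5 mod 8), so (4,-5,4)→(4,3,3)
flip: (4,3,3)→(3,-3,4)
translate: b→3 (≡-3 mod 6), so (3,-3,4)→(3,3,4)
reduced (well bottom): (3,3,4) with a≤c, −a<b≤a
well minimum = a = 3

3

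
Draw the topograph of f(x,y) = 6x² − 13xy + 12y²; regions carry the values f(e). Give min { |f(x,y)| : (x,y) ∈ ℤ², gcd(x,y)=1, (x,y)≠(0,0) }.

translate: b→-1 (≡-13 mod 12), so (6,-13,12)→(6,-1,5)
flip: (6,-1,5)→(5,1,6)
reduced (well bottom): (5,1,6) with a≤c, −a<b≤a
well minimum = a = 5

5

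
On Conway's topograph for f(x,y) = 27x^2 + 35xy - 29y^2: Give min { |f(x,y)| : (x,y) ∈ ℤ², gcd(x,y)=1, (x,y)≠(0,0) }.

river: ρ → (-29,23,33)
river: ρ → (33,43,-19)
river: ρ → (-19,33,43)
river: ρ → (43,53,-9)
river: ρ → (-9,55,37)
river: ρ → (37,19,-27)
river: ρ → (-27,35,29)
river: ρ → (29,23,-33)
river: ρ → (-33,43,19)
river: ρ → (19,33,-43)
river: ρ → (-43,53,9)
river: ρ → (9,55,-37)
river: ρ → (-37,19,27)
river: ρ → (27,35,-29)
closes: descent 0, river 14
min |a| on river = 9

9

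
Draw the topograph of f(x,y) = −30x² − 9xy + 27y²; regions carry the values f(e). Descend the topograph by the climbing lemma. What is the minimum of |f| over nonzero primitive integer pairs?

descent: ρ → (27,9,-30)  [lands on river]
river: ρ → (-30,51,6)
river: ρ → (6,57,-3)
river: ρ → (-3,57,6)
river: ρ → (6,51,-30)
river: ρ → (-30,9,27)
river: ρ → (27,45,-12)
river: ρ → (-12,51,15)
river: ρ → (15,39,-30)
river: ρ → (-30,21,24)
river: ρ → (24,27,-27)
river: ρ → (-27,27,24)
river: ρ → (24,21,-30)
river: ρ → (-30,39,15)
river: ρ → (15,51,-12)
river: ρ → (-12,45,27)
closes: descent 1, river 16
min |a| on river = 3

3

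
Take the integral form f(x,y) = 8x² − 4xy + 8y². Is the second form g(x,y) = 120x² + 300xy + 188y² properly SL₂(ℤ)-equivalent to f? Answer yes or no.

D₁ = -240, D₂ = -240
f: flip: (8,-4,8)→(8,4,8)
f: reduced (well bottom): (8,4,8) with a≤c, −a<b≤a
g: translate: b→60 (≡300 mod 240), so (120,300,188)→(120,60,8)
g: flip: (120,60,8)→(8,-60,120)
g: translate: b→4 (≡-60 mod 16), so (8,-60,120)→(8,4,8)
g: reduced (well bottom): (8,4,8) with a≤c, −a<b≤a
reduced forms (8, 4, 8) vs (8, 4, 8) ⇒ equivalent

yes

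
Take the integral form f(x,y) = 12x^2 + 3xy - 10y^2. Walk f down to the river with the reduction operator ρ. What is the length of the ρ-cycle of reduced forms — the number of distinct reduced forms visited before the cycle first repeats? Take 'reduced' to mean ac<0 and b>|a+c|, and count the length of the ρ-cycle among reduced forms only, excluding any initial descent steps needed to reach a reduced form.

D = 489, ⌊√D⌋ = 22
river: ρ → (-10,17,5)
river: ρ → (5,13,-16)
river: ρ → (-16,19,2)
river: ρ → (2,21,-6)
river: ρ → (-6,15,11)
river: ρ → (11,7,-10)
river: ρ → (-10,13,8)
river: ρ → (8,19,-4)
river: ρ → (-4,21,3)
river: ρ → (3,21,-4)
river: ρ → (-4,19,8)
river: ρ → (8,13,-10)
river: ρ → (-10,7,11)
river: ρ → (11,15,-6)
river: ρ → (-6,21,2)
river: ρ → (2,19,-16)
river: ρ → (-16,13,5)
river: ρ → (5,17,-10)
river: ρ → (-10,3,12)
river: ρ → (12,21,-1)
river: ρ → (-1,21,12)
river: ρ → (12,3,-10)
ρ-cycle length = 22 (tail of 0 descent steps not counted)

22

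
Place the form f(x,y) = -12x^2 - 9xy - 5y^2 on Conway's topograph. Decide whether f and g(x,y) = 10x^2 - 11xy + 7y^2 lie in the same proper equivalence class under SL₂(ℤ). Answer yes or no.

D₁ = -159, D₂ = -159
f is negative-definite; reduce −f:
−f: flip: (12,9,5)→(5,-9,12)
−f: translate: b→1 (≡-9 mod 10), so (5,-9,12)→(5,1,8)
−f: reduced (well bottom): (5,1,8) with a≤c, −a<b≤a
flip sign back: reduced form of f is (-5,-1,-8)
g: translate: b→9 (≡-11 mod 20), so (10,-11,7)→(10,9,6)
g: flip: (10,9,6)→(6,-9,10)
g: translate: b→3 (≡-9 mod 12), so (6,-9,10)→(6,3,7)
g: reduced (well bottom): (6,3,7) with a≤c, −a<b≤a
reduced forms (-5, -1, -8) vs (6, 3, 7) ⇒ inequivalent

no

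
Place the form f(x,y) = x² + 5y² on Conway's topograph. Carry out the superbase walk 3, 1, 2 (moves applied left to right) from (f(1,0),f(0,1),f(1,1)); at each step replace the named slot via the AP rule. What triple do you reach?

start (1,5,6) = (f(1,0),f(0,1),f(1,1))
replace slot 3: 2·(1+5) − 6 = 6 → (1,5,6)
replace slot 1: 2·(5+6) − 1 = 21 → (21,5,6)
replace slot 2: 2·(21+6) − 5 = 49 → (21,49,6)

21,49,6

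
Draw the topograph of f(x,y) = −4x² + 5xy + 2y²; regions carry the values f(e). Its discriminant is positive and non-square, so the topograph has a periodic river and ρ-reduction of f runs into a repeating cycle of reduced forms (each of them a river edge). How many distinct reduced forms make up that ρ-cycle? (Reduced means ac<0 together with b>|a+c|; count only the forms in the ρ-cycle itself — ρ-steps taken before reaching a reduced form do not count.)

D = 57, ⌊√D⌋ = 7
river: ρ → (2,7,-1)
river: ρ → (-1,7,2)
river: ρ → (2,5,-4)
river: ρ → (-4,3,3)
river: ρ → (3,3,-4)
river: ρ → (-4,5,2)
ρ-cycle length = 6 (tail of 0 descent steps not counted)

6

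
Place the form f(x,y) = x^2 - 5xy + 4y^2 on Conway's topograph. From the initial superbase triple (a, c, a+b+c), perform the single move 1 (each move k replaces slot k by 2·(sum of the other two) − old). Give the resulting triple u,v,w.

start (1,4,0) = (f(1,0),f(0,1),f(1,1))
replace slot 1: 2·(4+0) − 1 = 7 → (7,4,0)

7,4,0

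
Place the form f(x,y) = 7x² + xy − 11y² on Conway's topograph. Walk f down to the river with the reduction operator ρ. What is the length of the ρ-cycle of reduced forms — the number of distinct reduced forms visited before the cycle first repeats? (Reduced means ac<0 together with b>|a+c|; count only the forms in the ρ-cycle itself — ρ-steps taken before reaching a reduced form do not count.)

D = 309, ⌊√D⌋ = 17
descent: ρ → (-11,-1,7)
descent: ρ → (7,15,-3)  [lands on river]
river: ρ → (-3,15,7)
river: ρ → (7,13,-5)
river: ρ → (-5,17,1)
river: ρ → (1,17,-5)
river: ρ → (-5,13,7)
ρ-cycle length = 6 (tail of 2 descent steps not counted)

6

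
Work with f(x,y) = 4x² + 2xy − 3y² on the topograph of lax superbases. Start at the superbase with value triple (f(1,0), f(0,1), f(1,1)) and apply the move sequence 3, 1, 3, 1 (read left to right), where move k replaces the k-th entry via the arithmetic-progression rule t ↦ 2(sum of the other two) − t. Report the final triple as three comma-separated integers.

start (4,-3,3) = (f(1,0),f(0,1),f(1,1))
replace slot 3: 2·(4+(-3)) − 3 = -1 → (4,-3,-1)
replace slot 1: 2·((-3)+(-1)) − 4 = -12 → (-12,-3,-1)
replace slot 3: 2·((-12)+(-3)) − (-1) = -29 → (-12,-3,-29)
replace slot 1: 2·((-3)+(-29)) − (-12) = -52 → (-52,-3,-29)

-52,-3,-29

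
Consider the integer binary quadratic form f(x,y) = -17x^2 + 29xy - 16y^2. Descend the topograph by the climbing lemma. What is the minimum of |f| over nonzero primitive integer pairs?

translate: b→5 (≡-29 mod 34), so (17,-29,16)→(17,5,4)
flip: (17,5,4)→(4,-5,17)
translate: b→3 (≡-5 mod 8), so (4,-5,17)→(4,3,16)
reduced (well bottom): (4,3,16) with a≤c, −a<b≤a
well minimum |f| = |-4| = 4 (negative-definite)

4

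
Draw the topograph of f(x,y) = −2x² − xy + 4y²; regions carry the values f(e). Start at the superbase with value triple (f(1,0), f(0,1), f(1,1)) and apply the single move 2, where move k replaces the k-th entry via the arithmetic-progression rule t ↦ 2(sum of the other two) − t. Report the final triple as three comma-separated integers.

start (-2,4,1) = (f(1,0),f(0,1),f(1,1))
replace slot 2: 2·((-2)+1) − 4 = -6 → (-2,-6,1)

-2,-6,1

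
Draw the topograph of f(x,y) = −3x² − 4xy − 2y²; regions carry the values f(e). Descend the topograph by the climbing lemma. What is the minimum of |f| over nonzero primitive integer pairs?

translate: b→-2 (≡4 mod 6), so (3,4,2)→(3,-2,1)
flip: (3,-2,1)→(1,2,3)
translate: b→0 (≡2 mod 2), so (1,2,3)→(1,0,2)
reduced (well bottom): (1,0,2) with a≤c, −a<b≤a
well minimum |f| = |-1| = 1 (negative-definite)

1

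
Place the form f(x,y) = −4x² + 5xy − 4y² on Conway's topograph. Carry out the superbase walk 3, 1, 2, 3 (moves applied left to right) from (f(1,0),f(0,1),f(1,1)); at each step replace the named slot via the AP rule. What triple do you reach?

start (-4,-4,-3) = (f(1,0),f(0,1),f(1,1))
replace slot 3: 2·((-4)+(-4)) − (-3) = -13 → (-4,-4,-13)
replace slot 1: 2·((-4)+(-13)) − (-4) = -30 → (-30,-4,-13)
replace slot 2: 2·((-30)+(-13)) − (-4) = -82 → (-30,-82,-13)
replace slot 3: 2·((-30)+(-82)) − (-13) = -211 → (-30,-82,-211)

-30,-82,-211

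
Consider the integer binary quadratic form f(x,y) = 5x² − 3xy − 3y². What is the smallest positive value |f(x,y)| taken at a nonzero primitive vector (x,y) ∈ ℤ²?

descent: ρ → (-3,3,5)  [lands on river]
river: ρ → (5,7,-1)
river: ρ → (-1,7,5)
river: ρ → (5,3,-3)
closes: descent 1, river 4
min |a| on river = 1

1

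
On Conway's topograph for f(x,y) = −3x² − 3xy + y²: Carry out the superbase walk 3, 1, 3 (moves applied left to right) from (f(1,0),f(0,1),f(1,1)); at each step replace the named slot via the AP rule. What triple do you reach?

start (-3,1,-5) = (f(1,0),f(0,1),f(1,1))
replace slot 3: 2·((-3)+1) − (-5) = 1 → (-3,1,1)
replace slot 1: 2·(1+1) − (-3) = 7 → (7,1,1)
replace slot 3: 2·(7+1) − 1 = 15 → (7,1,15)

7,1,15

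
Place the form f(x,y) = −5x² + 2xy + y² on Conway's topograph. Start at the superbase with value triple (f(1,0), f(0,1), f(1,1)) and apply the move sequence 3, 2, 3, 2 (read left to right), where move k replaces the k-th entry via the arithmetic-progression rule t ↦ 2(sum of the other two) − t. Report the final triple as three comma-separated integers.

start (-5,1,-2) = (f(1,0),f(0,1),f(1,1))
replace slot 3: 2·((-5)+1) − (-2) = -6 → (-5,1,-6)
replace slot 2: 2·((-5)+(-6)) − 1 = -23 → (-5,-23,-6)
replace slot 3: 2·((-5)+(-23)) − (-6) = -50 → (-5,-23,-50)
replace slot 2: 2·((-5)+(-50)) − (-23) = -87 → (-5,-87,-50)

-5,-87,-50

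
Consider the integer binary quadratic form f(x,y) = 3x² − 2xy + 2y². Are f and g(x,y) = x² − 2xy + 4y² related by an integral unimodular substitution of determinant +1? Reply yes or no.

D₁ = -20, D₂ = -12
discriminants differ ⇒ not SL₂(ℤ)-equivalent

no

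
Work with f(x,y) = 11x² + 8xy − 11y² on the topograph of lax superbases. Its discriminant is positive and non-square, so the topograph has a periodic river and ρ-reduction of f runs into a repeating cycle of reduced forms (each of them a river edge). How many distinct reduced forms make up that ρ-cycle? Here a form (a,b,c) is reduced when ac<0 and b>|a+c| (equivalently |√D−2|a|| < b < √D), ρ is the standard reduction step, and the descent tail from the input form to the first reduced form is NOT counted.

D = 548, ⌊√D⌋ = 23
river: ρ → (-11,14,8)
river: ρ → (8,18,-7)
river: ρ → (-7,10,16)
river: ρ → (16,22,-1)
river: ρ → (-1,22,16)
river: ρ → (16,10,-7)
river: ρ → (-7,18,8)
river: ρ → (8,14,-11)
river: ρ → (-11,8,11)
river: ρ → (11,14,-8)
river: ρ → (-8,18,7)
river: ρ → (7,10,-16)
river: ρ → (-16,22,1)
river: ρ → (1,22,-16)
river: ρ → (-16,10,7)
river: ρ → (7,18,-8)
river: ρ → (-8,14,11)
river: ρ → (11,8,-11)
ρ-cycle length = 18 (tail of 0 descent steps not counted)

18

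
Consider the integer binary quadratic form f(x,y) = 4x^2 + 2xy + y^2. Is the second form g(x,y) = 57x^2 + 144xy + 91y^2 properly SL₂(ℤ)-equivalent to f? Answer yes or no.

D₁ = -12, D₂ = -12
f: flip: (4,2,1)→(1,-2,4)
f: translate: b→0 (≡-2 mod 2), so (1,-2,4)→(1,0,3)
f: reduced (well bottom): (1,0,3) with a≤c, −a<b≤a
g: translate: b→30 (≡144 mod 114), so (57,144,91)→(57,30,4)
g: flip: (57,30,4)→(4,-30,57)
g: translate: b→2 (≡-30 mod 8), so (4,-30,57)→(4,2,1)
g: flip: (4,2,1)→(1,-2,4)
g: translate: b→0 (≡-2 mod 2), so (1,-2,4)→(1,0,3)
g: reduced (well bottom): (1,0,3) with a≤c, −a<b≤a
reduced forms (1, 0, 3) vs (1, 0, 3) ⇒ equivalent

yes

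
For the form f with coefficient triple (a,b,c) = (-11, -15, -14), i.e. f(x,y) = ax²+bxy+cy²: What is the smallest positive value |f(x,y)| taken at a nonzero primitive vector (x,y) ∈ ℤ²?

translate: b→-7 (≡15 mod 22), so (11,15,14)→(11,-7,10)
flip: (11,-7,10)→(10,7,11)
reduced (well bottom): (10,7,11) with a≤c, −a<b≤a
well minimum |f| = |-10| = 10 (negative-definite)

10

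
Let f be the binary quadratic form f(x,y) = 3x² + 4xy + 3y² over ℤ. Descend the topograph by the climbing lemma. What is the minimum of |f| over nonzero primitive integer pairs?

translate: b→-2 (≡4 mod 6), so (3,4,3)→(3,-2,2)
flip: (3,-2,2)→(2,2,3)
reduced (well bottom): (2,2,3) with a≤c, −a<b≤a
well minimum = a = 2

2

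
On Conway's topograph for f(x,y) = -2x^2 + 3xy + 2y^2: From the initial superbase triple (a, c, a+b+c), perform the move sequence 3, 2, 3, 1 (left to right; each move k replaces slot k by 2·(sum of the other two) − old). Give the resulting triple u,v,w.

start (-2,2,3) = (f(1,0),f(0,1),f(1,1))
replace slot 3: 2·((-2)+2) − 3 = -3 → (-2,2,-3)
replace slot 2: 2·((-2)+(-3)) − 2 = -12 → (-2,-12,-3)
replace slot 3: 2·((-2)+(-12)) − (-3) = -25 → (-2,-12,-25)
replace slot 1: 2·((-12)+(-25)) − (-2) = -72 → (-72,-12,-25)

-72,-12,-25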